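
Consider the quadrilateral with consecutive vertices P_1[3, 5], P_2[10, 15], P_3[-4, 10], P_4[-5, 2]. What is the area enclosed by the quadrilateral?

Cross-terms: -5, 160, 42, -31  ⇒  Σ = 166
Area = |Σ|/2 = 83.

83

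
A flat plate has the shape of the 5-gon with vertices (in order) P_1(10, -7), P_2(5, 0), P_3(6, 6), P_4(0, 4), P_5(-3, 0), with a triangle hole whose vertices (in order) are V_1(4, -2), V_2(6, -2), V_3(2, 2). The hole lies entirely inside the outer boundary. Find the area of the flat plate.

57

Outer boundary:
Apply the surveyor's formula: 2A = Σ (x_i·y_{i+1} − x_{i+1}·y_i), indices taken mod 5.
Σ = (35) + (30) + (24) + (12) + (21) = 122
Area = |Σ|/2 = 61.
Hole:
Apply the shoelace (surveyor's) formula: 2A = Σ (x_i·y_{i+1} − x_{i+1}·y_i), indices taken mod 3.
Σ = (4) + (16) + (-12) = 8
Area = |Σ|/2 = 4.
Net area = 61 − 4 = 57.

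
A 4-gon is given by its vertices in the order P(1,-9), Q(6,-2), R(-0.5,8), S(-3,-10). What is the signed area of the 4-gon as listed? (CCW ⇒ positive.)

82.5

Apply Gauss's area formula: 2A = Σ (x_i·y_{i+1} − x_{i+1}·y_i), indices taken mod 4.
Σ = (52) + (47) + (29) + (37) = 165
Signed area = Σ/2 = 82.5 (positive ⇒ counter-clockwise traversal).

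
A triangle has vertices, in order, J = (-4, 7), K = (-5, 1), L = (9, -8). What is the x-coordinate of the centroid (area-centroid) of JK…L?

0

Apply the surveyor's formula. First the cross-terms c_i = x_i·y_{i+1} − x_{i+1}·y_i:
  31, 31, 31  ⇒  2A = 93, A = 46.5.
Then Σ (x_i + x_{i+1})·c_i = 0, so x̄ = 0 / (6·46.5) = 0.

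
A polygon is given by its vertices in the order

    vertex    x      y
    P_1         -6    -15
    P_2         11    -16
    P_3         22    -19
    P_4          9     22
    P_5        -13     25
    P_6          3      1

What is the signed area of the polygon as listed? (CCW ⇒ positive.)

Cross-terms: 261, 143, 655, 511, -88, -39  ⇒  Σ = 1443
Signed area = Σ/2 = 721.5 (positive ⇒ counter-clockwise traversal).

721.5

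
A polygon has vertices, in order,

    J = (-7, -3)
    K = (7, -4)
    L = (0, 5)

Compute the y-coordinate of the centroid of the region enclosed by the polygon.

-2/3

Apply Gauss's area formula. First the cross-terms c_i = x_i·y_{i+1} − x_{i+1}·y_i:
  49, 35, 35  ⇒  2A = 119, A = 59.5.
Then Σ (y_i + y_{i+1})·c_i = -238, so ȳ = -238 / (6·59.5) = -2/3.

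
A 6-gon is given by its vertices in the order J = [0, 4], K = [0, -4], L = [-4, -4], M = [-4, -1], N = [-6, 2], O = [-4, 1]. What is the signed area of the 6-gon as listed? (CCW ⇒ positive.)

-28

Apply Gauss's area formula: 2A = Σ (x_i·y_{i+1} − x_{i+1}·y_i), indices taken mod 6.
Cross-terms: 0, -16, -12, -14, 2, -16  ⇒  Σ = -56
Signed area = Σ/2 = -28 (negative ⇒ clockwise traversal).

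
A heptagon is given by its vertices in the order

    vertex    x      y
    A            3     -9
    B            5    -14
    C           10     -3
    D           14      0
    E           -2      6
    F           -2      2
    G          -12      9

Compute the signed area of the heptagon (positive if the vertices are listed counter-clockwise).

Apply Gauss's area formula: 2A = Σ (x_i·y_{i+1} − x_{i+1}·y_i), indices taken mod 7.
Σ = (3) + (125) + (42) + (84) + (8) + (6) + (81) = 349
Signed area = Σ/2 = 174.5 (positive ⇒ counter-clockwise traversal).

174.5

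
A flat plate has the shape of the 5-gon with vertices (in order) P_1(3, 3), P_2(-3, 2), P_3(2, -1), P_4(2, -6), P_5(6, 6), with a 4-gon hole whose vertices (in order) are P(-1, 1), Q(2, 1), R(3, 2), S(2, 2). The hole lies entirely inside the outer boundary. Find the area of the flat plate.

24

Outer boundary:
Σ = (15) + (-1) + (-10) + (48) + (0) = 52
Area = |Σ|/2 = 26.
Hole:
Σ = (-3) + (1) + (2) + (4) = 4
Area = |Σ|/2 = 2.
Net area = 26 − 2 = 24.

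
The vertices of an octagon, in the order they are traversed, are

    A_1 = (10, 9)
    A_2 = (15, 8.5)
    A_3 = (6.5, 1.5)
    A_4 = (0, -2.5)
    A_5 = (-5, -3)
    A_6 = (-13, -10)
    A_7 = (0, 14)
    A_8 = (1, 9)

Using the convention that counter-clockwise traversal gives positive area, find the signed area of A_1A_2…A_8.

-188.75

Σ = (-50) + (-32.75) + (-16.25) + (-12.5) + (11) + (-182) + (-14) + (-81) = -377.5
Signed area = Σ/2 = -188.75 (negative ⇒ clockwise traversal).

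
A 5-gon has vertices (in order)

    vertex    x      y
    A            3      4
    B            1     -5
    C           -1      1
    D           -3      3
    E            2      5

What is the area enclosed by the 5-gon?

Cross-terms: -19, -4, 0, -21, -7  ⇒  Σ = -51
Area = |Σ|/2 = 25.5.

25.5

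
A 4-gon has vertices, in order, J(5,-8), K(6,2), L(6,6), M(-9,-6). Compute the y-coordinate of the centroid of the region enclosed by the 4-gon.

-264/101

Apply the shoelace formula. First the cross-terms c_i = x_i·y_{i+1} − x_{i+1}·y_i:
  58, 24, 18, 102  ⇒  2A = 202, A = 101.
Then Σ (y_i + y_{i+1})·c_i = -1584, so ȳ = -1584 / (6·101) = -264/101.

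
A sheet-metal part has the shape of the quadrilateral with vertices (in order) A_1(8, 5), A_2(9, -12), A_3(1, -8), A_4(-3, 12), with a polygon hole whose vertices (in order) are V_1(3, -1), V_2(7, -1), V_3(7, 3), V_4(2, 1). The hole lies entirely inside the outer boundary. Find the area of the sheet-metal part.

Outer boundary:
Apply the shoelace formula: 2A = Σ (x_i·y_{i+1} − x_{i+1}·y_i), indices taken mod 4.
Σ = (-141) + (-60) + (-12) + (-111) = -324
Area = |Σ|/2 = 162.
Hole:
Apply the shoelace formula: 2A = Σ (x_i·y_{i+1} − x_{i+1}·y_i), indices taken mod 4.
V_1→V_2: (3)(-1) − (7)(-1) = 4
V_2→V_3: (7)(3) − (7)(-1) = 28
V_3→V_4: (7)(1) − (2)(3) = 1
V_4→V_1: (2)(-1) − (3)(1) = -5
Σ = 28
Area = |Σ|/2 = 14.
Net area = 162 − 14 = 148.

148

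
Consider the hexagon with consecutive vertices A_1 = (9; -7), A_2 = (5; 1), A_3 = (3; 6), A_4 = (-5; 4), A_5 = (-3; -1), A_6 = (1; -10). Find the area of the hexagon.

Apply the shoelace formula: 2A = Σ (x_i·y_{i+1} − x_{i+1}·y_i), indices taken mod 6.
A_1→A_2: (9)(1) − (5)(-7) = 44
A_2→A_3: (5)(6) − (3)(1) = 27
A_3→A_4: (3)(4) − (-5)(6) = 42
A_4→A_5: (-5)(-1) − (-3)(4) = 17
A_5→A_6: (-3)(-10) − (1)(-1) = 31
A_6→A_1: (1)(-7) − (9)(-10) = 83
Σ = 244
Area = |Σ|/2 = 122.

122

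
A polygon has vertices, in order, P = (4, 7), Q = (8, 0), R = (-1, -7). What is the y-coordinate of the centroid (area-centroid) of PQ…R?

0

Apply the shoelace (surveyor's) formula. First the cross-terms c_i = x_i·y_{i+1} − x_{i+1}·y_i:
  -56, -56, 21  ⇒  2A = -91, A = -45.5.
Then Σ (y_i + y_{i+1})·c_i = 0, so ȳ = 0 / (6·(-45.5)) = 0.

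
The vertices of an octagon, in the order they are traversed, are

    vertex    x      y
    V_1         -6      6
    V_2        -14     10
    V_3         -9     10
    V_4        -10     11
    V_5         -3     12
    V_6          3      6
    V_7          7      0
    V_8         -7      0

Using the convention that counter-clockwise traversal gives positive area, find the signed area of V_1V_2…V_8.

-125

Apply the shoelace formula: 2A = Σ (x_i·y_{i+1} − x_{i+1}·y_i), indices taken mod 8.
V_1→V_2: (-6)(10) − (-14)(6) = 24
V_2→V_3: (-14)(10) − (-9)(10) = -50
V_3→V_4: (-9)(11) − (-10)(10) = 1
V_4→V_5: (-10)(12) − (-3)(11) = -87
V_5→V_6: (-3)(6) − (3)(12) = -54
V_6→V_7: (3)(0) − (7)(6) = -42
V_7→V_8: (7)(0) − (-7)(0) = 0
V_8→V_1: (-7)(6) − (-6)(0) = -42
Σ = -250
Signed area = Σ/2 = -125 (negative ⇒ clockwise traversal).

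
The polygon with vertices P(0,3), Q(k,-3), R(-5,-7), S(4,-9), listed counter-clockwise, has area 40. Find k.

Write out the shoelace sum; only the two edges meeting at Q involve k:
2·Area = [(0·(-3) − k·3) + (k·(-7) − (-5)·(-3))] + 85
       = -10·k + 70 = 80
⇒ k = -1.

-1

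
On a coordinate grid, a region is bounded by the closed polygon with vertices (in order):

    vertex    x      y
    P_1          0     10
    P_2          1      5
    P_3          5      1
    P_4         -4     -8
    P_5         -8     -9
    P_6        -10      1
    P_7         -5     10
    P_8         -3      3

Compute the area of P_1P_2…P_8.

Apply the shoelace formula: 2A = Σ (x_i·y_{i+1} − x_{i+1}·y_i), indices taken mod 8.
Σ = (-10) + (-24) + (-36) + (-28) + (-98) + (-95) + (15) + (-30) = -306
Area = |Σ|/2 = 153.

153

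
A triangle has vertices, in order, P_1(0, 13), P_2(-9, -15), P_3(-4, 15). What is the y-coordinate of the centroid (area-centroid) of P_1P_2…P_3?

13/3

Apply Gauss's area formula. First the cross-terms c_i = x_i·y_{i+1} − x_{i+1}·y_i:
  117, -195, -52  ⇒  2A = -130, A = -65.
Then Σ (y_i + y_{i+1})·c_i = -1690, so ȳ = -1690 / (6·(-65)) = 13/3.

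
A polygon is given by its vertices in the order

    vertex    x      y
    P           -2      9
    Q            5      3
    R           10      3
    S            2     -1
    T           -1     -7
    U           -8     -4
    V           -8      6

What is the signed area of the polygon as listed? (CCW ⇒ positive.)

-144.5

Apply the shoelace formula: 2A = Σ (x_i·y_{i+1} − x_{i+1}·y_i), indices taken mod 7.
Cross-terms: -51, -15, -16, -15, -52, -80, -60  ⇒  Σ = -289
Signed area = Σ/2 = -144.5 (negative ⇒ clockwise traversal).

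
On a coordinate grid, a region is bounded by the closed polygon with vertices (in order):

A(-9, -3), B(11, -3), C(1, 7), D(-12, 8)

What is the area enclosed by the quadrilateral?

170

Σ = (60) + (80) + (92) + (108) = 340
Area = |Σ|/2 = 170.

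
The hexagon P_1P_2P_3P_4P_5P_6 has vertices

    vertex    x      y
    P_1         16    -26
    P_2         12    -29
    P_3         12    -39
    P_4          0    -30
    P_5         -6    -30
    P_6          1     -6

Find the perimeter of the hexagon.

86

|P_1P_2| = √((-4)² + (-3)²) = √25 = 5
|P_2P_3| = √((0)² + (-10)²) = √100 = 10
|P_3P_4| = √((-12)² + (9)²) = √225 = 15
|P_4P_5| = √((-6)² + (0)²) = √36 = 6
|P_5P_6| = √((7)² + (24)²) = √625 = 25
|P_6P_1| = √((15)² + (-20)²) = √625 = 25
Perimeter = 5 + 10 + 15 + 6 + 25 + 25 = 86.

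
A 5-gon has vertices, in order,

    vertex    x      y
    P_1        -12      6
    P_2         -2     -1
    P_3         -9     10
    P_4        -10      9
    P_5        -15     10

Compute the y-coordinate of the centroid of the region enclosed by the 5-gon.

Apply the shoelace (surveyor's) formula. First the cross-terms c_i = x_i·y_{i+1} − x_{i+1}·y_i:
  24, -29, 19, 35, 30  ⇒  2A = 79, A = 39.5.
Then Σ (y_i + y_{i+1})·c_i = 1365, so ȳ = 1365 / (6·39.5) = 455/79.

455/79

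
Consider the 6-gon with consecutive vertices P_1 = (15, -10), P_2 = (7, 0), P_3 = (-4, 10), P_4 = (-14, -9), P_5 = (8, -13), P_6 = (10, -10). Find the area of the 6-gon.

335

P_1→P_2: (15)(0) − (7)(-10) = 70
P_2→P_3: (7)(10) − (-4)(0) = 70
P_3→P_4: (-4)(-9) − (-14)(10) = 176
P_4→P_5: (-14)(-13) − (8)(-9) = 254
P_5→P_6: (8)(-10) − (10)(-13) = 50
P_6→P_1: (10)(-10) − (15)(-10) = 50
Σ = 670
Area = |Σ|/2 = 335.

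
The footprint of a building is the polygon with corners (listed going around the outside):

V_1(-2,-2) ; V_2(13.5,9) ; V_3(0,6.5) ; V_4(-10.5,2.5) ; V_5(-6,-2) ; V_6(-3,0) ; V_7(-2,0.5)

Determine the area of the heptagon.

99.25

Apply the shoelace (surveyor's) formula: 2A = Σ (x_i·y_{i+1} − x_{i+1}·y_i), indices taken mod 7.
Σ = (9) + (87.75) + (68.25) + (36) + (-6) + (-1.5) + (5) = 198.5
Area = |Σ|/2 = 99.25.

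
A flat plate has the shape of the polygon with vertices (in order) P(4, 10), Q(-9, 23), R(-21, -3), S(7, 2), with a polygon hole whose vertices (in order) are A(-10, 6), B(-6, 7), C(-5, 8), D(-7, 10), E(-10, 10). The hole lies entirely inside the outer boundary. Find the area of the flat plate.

Outer boundary:
Apply Gauss's area formula: 2A = Σ (x_i·y_{i+1} − x_{i+1}·y_i), indices taken mod 4.
Σ = (182) + (510) + (-21) + (62) = 733
Area = |Σ|/2 = 366.5.
Hole:
Apply the shoelace formula: 2A = Σ (x_i·y_{i+1} − x_{i+1}·y_i), indices taken mod 5.
Σ = (-34) + (-13) + (6) + (30) + (40) = 29
Area = |Σ|/2 = 14.5.
Net area = 366.5 − 14.5 = 352.

352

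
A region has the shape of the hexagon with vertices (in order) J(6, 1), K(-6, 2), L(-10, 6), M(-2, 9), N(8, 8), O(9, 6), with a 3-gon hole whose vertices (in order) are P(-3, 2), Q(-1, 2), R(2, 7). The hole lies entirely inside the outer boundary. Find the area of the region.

Outer boundary:
Σ = (18) + (-16) + (-78) + (-88) + (-24) + (-27) = -215
Area = |Σ|/2 = 107.5.
Hole:
Apply the shoelace formula: 2A = Σ (x_i·y_{i+1} − x_{i+1}·y_i), indices taken mod 3.
Cross-terms: -4, -11, 25  ⇒  Σ = 10
Area = |Σ|/2 = 5.
Net area = 107.5 − 5 = 102.5.

102.5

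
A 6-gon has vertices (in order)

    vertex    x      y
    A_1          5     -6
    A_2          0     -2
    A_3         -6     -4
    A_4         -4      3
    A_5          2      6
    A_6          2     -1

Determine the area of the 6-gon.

53.5

Apply the surveyor's formula: 2A = Σ (x_i·y_{i+1} − x_{i+1}·y_i), indices taken mod 6.
Σ = (-10) + (-12) + (-34) + (-30) + (-14) + (-7) = -107
Area = |Σ|/2 = 53.5.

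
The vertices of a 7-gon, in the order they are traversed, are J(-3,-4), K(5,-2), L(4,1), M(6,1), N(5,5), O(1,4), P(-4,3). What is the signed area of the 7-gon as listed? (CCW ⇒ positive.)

60.5

Cross-terms: 26, 13, -2, 25, 15, 19, 25  ⇒  Σ = 121
Signed area = Σ/2 = 60.5 (positive ⇒ counter-clockwise traversal).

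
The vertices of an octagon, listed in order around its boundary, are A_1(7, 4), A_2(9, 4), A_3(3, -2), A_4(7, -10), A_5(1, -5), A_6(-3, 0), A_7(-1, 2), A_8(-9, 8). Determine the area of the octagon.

91

Apply the surveyor's formula: 2A = Σ (x_i·y_{i+1} − x_{i+1}·y_i), indices taken mod 8.
Σ = (-8) + (-30) + (-16) + (-25) + (-15) + (-6) + (10) + (-92) = -182
Area = |Σ|/2 = 91.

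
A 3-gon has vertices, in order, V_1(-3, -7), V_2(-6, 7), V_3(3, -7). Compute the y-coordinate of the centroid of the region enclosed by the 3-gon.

-7/3

Apply Gauss's area formula. First the cross-terms c_i = x_i·y_{i+1} − x_{i+1}·y_i:
  -63, 21, -42  ⇒  2A = -84, A = -42.
Then Σ (y_i + y_{i+1})·c_i = 588, so ȳ = 588 / (6·(-42)) = -7/3.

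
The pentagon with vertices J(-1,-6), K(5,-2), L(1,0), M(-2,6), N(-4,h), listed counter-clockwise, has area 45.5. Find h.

-3

The doubled signed area Σ (x_i y_{i+1} − x_{i+1} y_i) is linear in h.
With h=0 it equals 88; the coefficient of h is -1 (from the two edges through N).
So -1·h + 88 = 2·45.5 = 91 ⇒ h = -3.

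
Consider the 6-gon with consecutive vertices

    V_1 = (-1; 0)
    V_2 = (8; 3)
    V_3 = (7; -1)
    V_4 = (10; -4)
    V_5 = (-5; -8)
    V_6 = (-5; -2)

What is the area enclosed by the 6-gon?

91

Apply the shoelace formula: 2A = Σ (x_i·y_{i+1} − x_{i+1}·y_i), indices taken mod 6.
V_1→V_2: (-1)(3) − (8)(0) = -3
V_2→V_3: (8)(-1) − (7)(3) = -29
V_3→V_4: (7)(-4) − (10)(-1) = -18
V_4→V_5: (10)(-8) − (-5)(-4) = -100
V_5→V_6: (-5)(-2) − (-5)(-8) = -30
V_6→V_1: (-5)(0) − (-1)(-2) = -2
Σ = -182
Area = |Σ|/2 = 91.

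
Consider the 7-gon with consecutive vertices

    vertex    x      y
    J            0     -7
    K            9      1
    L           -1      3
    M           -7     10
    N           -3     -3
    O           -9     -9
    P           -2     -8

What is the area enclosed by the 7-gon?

Apply the shoelace (surveyor's) formula: 2A = Σ (x_i·y_{i+1} − x_{i+1}·y_i), indices taken mod 7.
Cross-terms: 63, 28, 11, 51, 0, 54, 14  ⇒  Σ = 221
Area = |Σ|/2 = 110.5.

110.5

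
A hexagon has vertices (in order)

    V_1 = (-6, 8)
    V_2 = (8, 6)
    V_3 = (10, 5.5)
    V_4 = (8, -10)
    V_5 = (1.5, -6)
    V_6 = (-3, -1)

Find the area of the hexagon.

171.25

Apply the surveyor's formula: 2A = Σ (x_i·y_{i+1} − x_{i+1}·y_i), indices taken mod 6.
Σ = (-100) + (-16) + (-144) + (-33) + (-19.5) + (-30) = -342.5
Area = |Σ|/2 = 171.25.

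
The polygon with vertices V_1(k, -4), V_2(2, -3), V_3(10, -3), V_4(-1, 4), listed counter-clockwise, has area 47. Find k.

-3

Write out the shoelace sum; only the two edges meeting at V_1 involve k:
2·Area = [((-1)·(-4) − k·4) + (k·(-3) − 2·(-4))] + 61
       = -7·k + 73 = 94
⇒ k = -3.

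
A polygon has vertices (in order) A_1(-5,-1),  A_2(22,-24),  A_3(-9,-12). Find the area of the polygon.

194.5

A_1→A_2: (-5)(-24) − (22)(-1) = 142
A_2→A_3: (22)(-12) − (-9)(-24) = -480
A_3→A_1: (-9)(-1) − (-5)(-12) = -51
Σ = -389
Area = |Σ|/2 = 194.5.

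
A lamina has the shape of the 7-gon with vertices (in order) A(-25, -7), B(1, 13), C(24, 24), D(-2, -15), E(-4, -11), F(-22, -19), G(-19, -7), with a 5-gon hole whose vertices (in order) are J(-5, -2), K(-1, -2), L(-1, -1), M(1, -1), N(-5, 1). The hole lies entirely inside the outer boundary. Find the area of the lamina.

Outer boundary:
Apply the shoelace formula: 2A = Σ (x_i·y_{i+1} − x_{i+1}·y_i), indices taken mod 7.
A→B: (-25)(13) − (1)(-7) = -318
B→C: (1)(24) − (24)(13) = -288
C→D: (24)(-15) − (-2)(24) = -312
D→E: (-2)(-11) − (-4)(-15) = -38
E→F: (-4)(-19) − (-22)(-11) = -166
F→G: (-22)(-7) − (-19)(-19) = -207
G→A: (-19)(-7) − (-25)(-7) = -42
Σ = -1371
Area = |Σ|/2 = 685.5.
Hole:
Apply the shoelace formula: 2A = Σ (x_i·y_{i+1} − x_{i+1}·y_i), indices taken mod 5.
J→K: (-5)(-2) − (-1)(-2) = 8
K→L: (-1)(-1) − (-1)(-2) = -1
L→M: (-1)(-1) − (1)(-1) = 2
M→N: (1)(1) − (-5)(-1) = -4
N→J: (-5)(-2) − (-5)(1) = 15
Σ = 20
Area = |Σ|/2 = 10.
Net area = 685.5 − 10 = 675.5.

675.5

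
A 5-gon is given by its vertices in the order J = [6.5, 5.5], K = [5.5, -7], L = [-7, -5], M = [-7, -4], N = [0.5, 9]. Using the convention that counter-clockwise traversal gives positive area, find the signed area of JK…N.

Apply Gauss's area formula: 2A = Σ (x_i·y_{i+1} − x_{i+1}·y_i), indices taken mod 5.
J→K: (6.5)(-7) − (5.5)(5.5) = -75.75
K→L: (5.5)(-5) − (-7)(-7) = -76.5
L→M: (-7)(-4) − (-7)(-5) = -7
M→N: (-7)(9) − (0.5)(-4) = -61
N→J: (0.5)(5.5) − (6.5)(9) = -55.75
Σ = -276
Signed area = Σ/2 = -138 (negative ⇒ clockwise traversal).

-138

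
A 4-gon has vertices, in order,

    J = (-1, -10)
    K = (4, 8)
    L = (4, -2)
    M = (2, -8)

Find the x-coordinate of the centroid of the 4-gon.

Apply Gauss's area formula. First the cross-terms c_i = x_i·y_{i+1} − x_{i+1}·y_i:
  32, -40, -28, -28  ⇒  2A = -64, A = -32.
Then Σ (x_i + x_{i+1})·c_i = -420, so x̄ = -420 / (6·(-32)) = 2.1875.

2.1875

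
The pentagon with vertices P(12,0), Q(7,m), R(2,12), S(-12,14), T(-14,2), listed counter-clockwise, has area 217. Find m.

The doubled signed area Σ (x_i y_{i+1} − x_{i+1} y_i) is linear in m.
With m=0 it equals 404; the coefficient of m is 10 (from the two edges through Q).
So 10·m + 404 = 2·217 = 434 ⇒ m = 3.

3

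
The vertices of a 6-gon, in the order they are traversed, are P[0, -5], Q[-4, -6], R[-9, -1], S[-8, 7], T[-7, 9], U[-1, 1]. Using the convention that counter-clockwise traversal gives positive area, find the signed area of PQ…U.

-78.5

P→Q: (0)(-6) − (-4)(-5) = -20
Q→R: (-4)(-1) − (-9)(-6) = -50
R→S: (-9)(7) − (-8)(-1) = -71
S→T: (-8)(9) − (-7)(7) = -23
T→U: (-7)(1) − (-1)(9) = 2
U→P: (-1)(-5) − (0)(1) = 5
Σ = -157
Signed area = Σ/2 = -78.5 (negative ⇒ clockwise traversal).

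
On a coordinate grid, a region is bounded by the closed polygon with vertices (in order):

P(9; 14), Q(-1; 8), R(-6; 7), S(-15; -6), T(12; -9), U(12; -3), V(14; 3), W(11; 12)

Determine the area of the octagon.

Apply the shoelace (surveyor's) formula: 2A = Σ (x_i·y_{i+1} − x_{i+1}·y_i), indices taken mod 8.
Σ = (86) + (41) + (141) + (207) + (72) + (78) + (135) + (46) = 806
Area = |Σ|/2 = 403.

403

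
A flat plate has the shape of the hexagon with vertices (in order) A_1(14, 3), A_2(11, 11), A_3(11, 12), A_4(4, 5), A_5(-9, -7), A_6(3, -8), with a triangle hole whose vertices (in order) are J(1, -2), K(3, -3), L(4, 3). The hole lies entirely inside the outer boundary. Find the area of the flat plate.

178.5

Outer boundary:
Apply the shoelace (surveyor's) formula: 2A = Σ (x_i·y_{i+1} − x_{i+1}·y_i), indices taken mod 6.
Σ = (121) + (11) + (7) + (17) + (93) + (121) = 370
Area = |Σ|/2 = 185.
Hole:
Cross-terms: 3, 21, -11  ⇒  Σ = 13
Area = |Σ|/2 = 6.5.
Net area = 185 − 6.5 = 178.5.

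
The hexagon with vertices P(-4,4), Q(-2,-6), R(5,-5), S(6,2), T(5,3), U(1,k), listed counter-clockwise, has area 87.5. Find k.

6

Write out the shoelace sum; only the two edges meeting at U involve k:
2·Area = [(5·k − 1·3) + (1·4 − (-4)·k)] + 120
       = 9·k + 121 = 175
⇒ k = 6.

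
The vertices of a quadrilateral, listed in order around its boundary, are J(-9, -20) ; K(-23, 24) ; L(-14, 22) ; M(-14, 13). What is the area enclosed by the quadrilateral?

Σ = (-676) + (-170) + (126) + (397) = -323
Area = |Σ|/2 = 161.5.

161.5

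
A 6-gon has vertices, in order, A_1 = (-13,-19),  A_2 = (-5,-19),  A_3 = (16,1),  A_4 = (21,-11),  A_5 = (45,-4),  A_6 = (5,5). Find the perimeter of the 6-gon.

146

|A_1A_2| = √((8)² + (0)²) = √64 = 8
|A_2A_3| = √((21)² + (20)²) = √841 = 29
|A_3A_4| = √((5)² + (-12)²) = √169 = 13
|A_4A_5| = √((24)² + (7)²) = √625 = 25
|A_5A_6| = √((-40)² + (9)²) = √1681 = 41
|A_6A_1| = √((-18)² + (-24)²) = √900 = 30
Perimeter = 8 + 29 + 13 + 25 + 41 + 30 = 146.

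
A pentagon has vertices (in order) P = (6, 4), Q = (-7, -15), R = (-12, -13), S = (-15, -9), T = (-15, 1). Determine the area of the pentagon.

P→Q: (6)(-15) − (-7)(4) = -62
Q→R: (-7)(-13) − (-12)(-15) = -89
R→S: (-12)(-9) − (-15)(-13) = -87
S→T: (-15)(1) − (-15)(-9) = -150
T→P: (-15)(4) − (6)(1) = -66
Σ = -454
Area = |Σ|/2 = 227.

227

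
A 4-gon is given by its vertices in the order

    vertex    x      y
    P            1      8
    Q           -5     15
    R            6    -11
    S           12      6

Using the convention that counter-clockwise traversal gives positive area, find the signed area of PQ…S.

139

Apply the shoelace formula: 2A = Σ (x_i·y_{i+1} − x_{i+1}·y_i), indices taken mod 4.
Σ = (55) + (-35) + (168) + (90) = 278
Signed area = Σ/2 = 139 (positive ⇒ counter-clockwise traversal).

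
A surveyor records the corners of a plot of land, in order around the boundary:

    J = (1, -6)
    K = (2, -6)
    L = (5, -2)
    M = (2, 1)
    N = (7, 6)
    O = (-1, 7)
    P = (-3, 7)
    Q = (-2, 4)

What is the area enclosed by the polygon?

62.5

Apply the shoelace formula: 2A = Σ (x_i·y_{i+1} − x_{i+1}·y_i), indices taken mod 8.
Σ = (6) + (26) + (9) + (5) + (55) + (14) + (2) + (8) = 125
Area = |Σ|/2 = 62.5.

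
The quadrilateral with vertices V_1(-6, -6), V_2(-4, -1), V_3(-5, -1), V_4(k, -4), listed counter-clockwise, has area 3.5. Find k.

-6

The doubled signed area Σ (x_i y_{i+1} − x_{i+1} y_i) is linear in k.
With k=0 it equals -23; the coefficient of k is -5 (from the two edges through V_4).
So -5·k + -23 = 2·3.5 = 7 ⇒ k = -6.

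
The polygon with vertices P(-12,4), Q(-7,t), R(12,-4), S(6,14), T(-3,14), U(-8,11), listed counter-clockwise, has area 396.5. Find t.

-10

The doubled signed area Σ (x_i y_{i+1} − x_{i+1} y_i) is linear in t.
With t=0 it equals 553; the coefficient of t is -24 (from the two edges through Q).
So -24·t + 553 = 2·396.5 = 793 ⇒ t = -10.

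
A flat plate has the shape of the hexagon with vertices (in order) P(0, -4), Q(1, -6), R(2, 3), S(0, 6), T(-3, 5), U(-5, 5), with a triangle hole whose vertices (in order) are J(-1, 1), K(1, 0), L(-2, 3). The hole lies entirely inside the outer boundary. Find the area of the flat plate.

38

Outer boundary:
Σ = (4) + (15) + (12) + (18) + (10) + (20) = 79
Area = |Σ|/2 = 39.5.
Hole:
Apply the surveyor's formula: 2A = Σ (x_i·y_{i+1} − x_{i+1}·y_i), indices taken mod 3.
Σ = (-1) + (3) + (1) = 3
Area = |Σ|/2 = 1.5.
Net area = 39.5 − 1.5 = 38.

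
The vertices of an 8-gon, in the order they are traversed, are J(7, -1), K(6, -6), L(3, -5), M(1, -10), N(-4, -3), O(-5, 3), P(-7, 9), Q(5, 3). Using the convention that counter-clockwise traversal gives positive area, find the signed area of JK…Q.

Σ = (-36) + (-12) + (-25) + (-43) + (-27) + (-24) + (-66) + (-26) = -259
Signed area = Σ/2 = -129.5 (negative ⇒ clockwise traversal).

-129.5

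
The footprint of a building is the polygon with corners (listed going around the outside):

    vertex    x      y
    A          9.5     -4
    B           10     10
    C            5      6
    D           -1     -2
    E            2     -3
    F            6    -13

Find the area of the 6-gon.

119.75

Apply the surveyor's formula: 2A = Σ (x_i·y_{i+1} − x_{i+1}·y_i), indices taken mod 6.
Cross-terms: 135, 10, -4, 7, -8, 99.5  ⇒  Σ = 239.5
Area = |Σ|/2 = 119.75.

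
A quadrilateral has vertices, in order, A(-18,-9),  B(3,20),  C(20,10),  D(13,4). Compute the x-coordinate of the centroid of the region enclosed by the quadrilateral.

Apply the surveyor's formula. First the cross-terms c_i = x_i·y_{i+1} − x_{i+1}·y_i:
  -333, -370, -50, -45  ⇒  2A = -798, A = -399.
Then Σ (x_i + x_{i+1})·c_i = -4940, so x̄ = -4940 / (6·(-399)) = 130/63.

130/63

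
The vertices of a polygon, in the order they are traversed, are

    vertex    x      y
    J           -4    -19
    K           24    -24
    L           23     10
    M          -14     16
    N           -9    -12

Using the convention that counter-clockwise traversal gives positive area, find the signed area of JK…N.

1143.5

Σ = (552) + (792) + (508) + (312) + (123) = 2287
Signed area = Σ/2 = 1143.5 (positive ⇒ counter-clockwise traversal).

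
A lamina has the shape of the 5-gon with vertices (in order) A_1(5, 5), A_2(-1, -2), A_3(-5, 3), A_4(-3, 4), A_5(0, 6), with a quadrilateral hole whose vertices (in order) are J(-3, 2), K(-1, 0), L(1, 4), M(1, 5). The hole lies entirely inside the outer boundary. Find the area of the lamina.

Outer boundary:
Apply Gauss's area formula: 2A = Σ (x_i·y_{i+1} − x_{i+1}·y_i), indices taken mod 5.
A_1→A_2: (5)(-2) − (-1)(5) = -5
A_2→A_3: (-1)(3) − (-5)(-2) = -13
A_3→A_4: (-5)(4) − (-3)(3) = -11
A_4→A_5: (-3)(6) − (0)(4) = -18
A_5→A_1: (0)(5) − (5)(6) = -30
Σ = -77
Area = |Σ|/2 = 38.5.
Hole:
Cross-terms: 2, -4, 1, 17  ⇒  Σ = 16
Area = |Σ|/2 = 8.
Net area = 38.5 − 8 = 30.5.

30.5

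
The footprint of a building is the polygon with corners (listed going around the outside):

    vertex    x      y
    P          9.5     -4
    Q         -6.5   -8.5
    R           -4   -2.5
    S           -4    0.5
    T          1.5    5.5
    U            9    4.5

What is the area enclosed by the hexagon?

Cross-terms: -106.75, -17.75, -12, -22.75, -42.75, -78.75  ⇒  Σ = -280.75
Area = |Σ|/2 = 140.375.

140.375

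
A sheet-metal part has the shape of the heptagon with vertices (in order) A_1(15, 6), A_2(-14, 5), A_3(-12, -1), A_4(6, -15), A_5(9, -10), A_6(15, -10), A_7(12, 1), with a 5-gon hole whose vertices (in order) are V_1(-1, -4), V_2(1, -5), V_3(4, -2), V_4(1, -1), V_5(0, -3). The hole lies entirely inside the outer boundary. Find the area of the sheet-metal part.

Outer boundary:
Apply the surveyor's formula: 2A = Σ (x_i·y_{i+1} − x_{i+1}·y_i), indices taken mod 7.
Σ = (159) + (74) + (186) + (75) + (60) + (135) + (57) = 746
Area = |Σ|/2 = 373.
Hole:
Apply the surveyor's formula: 2A = Σ (x_i·y_{i+1} − x_{i+1}·y_i), indices taken mod 5.
Σ = (9) + (18) + (-2) + (-3) + (-3) = 19
Area = |Σ|/2 = 9.5.
Net area = 373 − 9.5 = 363.5.

363.5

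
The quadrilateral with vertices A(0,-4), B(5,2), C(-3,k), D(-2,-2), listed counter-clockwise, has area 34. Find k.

4

Write out the shoelace sum; only the two edges meeting at C involve k:
2·Area = [(5·k − (-3)·2) + ((-3)·(-2) − (-2)·k)] + 28
       = 7·k + 40 = 68
⇒ k = 4.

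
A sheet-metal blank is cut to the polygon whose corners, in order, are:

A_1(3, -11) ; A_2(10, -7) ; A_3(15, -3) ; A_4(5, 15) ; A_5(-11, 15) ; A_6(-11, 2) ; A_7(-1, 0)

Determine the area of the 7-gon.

Apply the surveyor's formula: 2A = Σ (x_i·y_{i+1} − x_{i+1}·y_i), indices taken mod 7.
Σ = (89) + (75) + (240) + (240) + (143) + (2) + (11) = 800
Area = |Σ|/2 = 400.

400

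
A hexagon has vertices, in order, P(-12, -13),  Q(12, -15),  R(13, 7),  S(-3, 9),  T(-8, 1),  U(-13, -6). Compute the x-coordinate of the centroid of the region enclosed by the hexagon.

389/294

Apply the surveyor's formula. First the cross-terms c_i = x_i·y_{i+1} − x_{i+1}·y_i:
  336, 279, 138, 69, 61, 97  ⇒  2A = 980, A = 490.
Then Σ (x_i + x_{i+1})·c_i = 3890, so x̄ = 3890 / (6·490) = 389/294.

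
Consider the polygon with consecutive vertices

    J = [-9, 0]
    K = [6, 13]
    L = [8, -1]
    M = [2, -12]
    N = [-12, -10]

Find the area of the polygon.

Apply Gauss's area formula: 2A = Σ (x_i·y_{i+1} − x_{i+1}·y_i), indices taken mod 5.
Σ = (-117) + (-110) + (-94) + (-164) + (-90) = -575
Area = |Σ|/2 = 287.5.

287.5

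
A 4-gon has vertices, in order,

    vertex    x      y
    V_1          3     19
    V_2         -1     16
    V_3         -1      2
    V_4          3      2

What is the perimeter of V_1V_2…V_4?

|V_1V_2| = √((-4)² + (-3)²) = √25 = 5
|V_2V_3| = √((0)² + (-14)²) = √196 = 14
|V_3V_4| = √((4)² + (0)²) = √16 = 4
|V_4V_1| = √((0)² + (17)²) = √289 = 17
Perimeter = 5 + 14 + 4 + 17 = 40.

40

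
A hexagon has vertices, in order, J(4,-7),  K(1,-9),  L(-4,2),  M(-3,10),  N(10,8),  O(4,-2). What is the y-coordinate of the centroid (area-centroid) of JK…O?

Apply the surveyor's formula. First the cross-terms c_i = x_i·y_{i+1} − x_{i+1}·y_i:
  -29, -34, -34, -124, -52, -20  ⇒  2A = -293, A = -146.5.
Then Σ (y_i + y_{i+1})·c_i = -2070, so ȳ = -2070 / (6·(-146.5)) = 690/293.

690/293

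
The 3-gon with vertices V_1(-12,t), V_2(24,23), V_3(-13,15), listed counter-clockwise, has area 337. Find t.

The doubled signed area Σ (x_i y_{i+1} − x_{i+1} y_i) is linear in t.
With t=0 it equals 563; the coefficient of t is -37 (from the two edges through V_1).
So -37·t + 563 = 2·337 = 674 ⇒ t = -3.

-3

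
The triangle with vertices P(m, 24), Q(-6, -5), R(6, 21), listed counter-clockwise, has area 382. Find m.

-22

The doubled signed area Σ (x_i y_{i+1} − x_{i+1} y_i) is linear in m.
With m=0 it equals 192; the coefficient of m is -26 (from the two edges through P).
So -26·m + 192 = 2·382 = 764 ⇒ m = -22.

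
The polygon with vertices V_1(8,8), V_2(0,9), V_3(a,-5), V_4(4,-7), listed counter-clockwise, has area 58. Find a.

4

The doubled signed area Σ (x_i y_{i+1} − x_{i+1} y_i) is linear in a.
With a=0 it equals 180; the coefficient of a is -16 (from the two edges through V_3).
So -16·a + 180 = 2·58 = 116 ⇒ a = 4.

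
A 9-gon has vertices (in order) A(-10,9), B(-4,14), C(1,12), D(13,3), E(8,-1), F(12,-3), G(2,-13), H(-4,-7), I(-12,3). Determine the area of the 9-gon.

379

Cross-terms: -104, -62, -153, -37, -12, -150, -66, -96, -78  ⇒  Σ = -758
Area = |Σ|/2 = 379.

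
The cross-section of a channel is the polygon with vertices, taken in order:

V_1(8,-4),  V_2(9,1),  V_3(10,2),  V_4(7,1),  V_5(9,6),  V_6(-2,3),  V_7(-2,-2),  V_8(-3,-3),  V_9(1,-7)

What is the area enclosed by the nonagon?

Cross-terms: 44, 8, -4, 33, 39, 10, 0, 24, 52  ⇒  Σ = 206
Area = |Σ|/2 = 103.

103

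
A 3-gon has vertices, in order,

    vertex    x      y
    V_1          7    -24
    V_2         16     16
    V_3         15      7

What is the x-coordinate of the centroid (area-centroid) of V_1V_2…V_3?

38/3

Apply the shoelace formula. First the cross-terms c_i = x_i·y_{i+1} − x_{i+1}·y_i:
  496, -128, -409  ⇒  2A = -41, A = -20.5.
Then Σ (x_i + x_{i+1})·c_i = -1558, so x̄ = -1558 / (6·(-20.5)) = 38/3.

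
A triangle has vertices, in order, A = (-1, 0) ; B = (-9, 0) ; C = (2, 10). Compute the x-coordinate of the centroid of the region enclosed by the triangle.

-8/3

Apply the surveyor's formula. First the cross-terms c_i = x_i·y_{i+1} − x_{i+1}·y_i:
  0, -90, 10  ⇒  2A = -80, A = -40.
Then Σ (x_i + x_{i+1})·c_i = 640, so x̄ = 640 / (6·(-40)) = -8/3.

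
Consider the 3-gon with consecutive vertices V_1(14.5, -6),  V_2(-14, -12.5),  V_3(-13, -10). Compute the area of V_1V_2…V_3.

Σ = (-265.25) + (-22.5) + (223) = -64.75
Area = |Σ|/2 = 32.375.

32.375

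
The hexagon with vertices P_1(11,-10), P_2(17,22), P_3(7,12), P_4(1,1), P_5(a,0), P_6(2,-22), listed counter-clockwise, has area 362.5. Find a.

Write out the shoelace sum; only the two edges meeting at P_5 involve a:
2·Area = [(1·0 − a·1) + (a·(-22) − 2·0)] + 679
       = -23·a + 679 = 725
⇒ a = -2.

-2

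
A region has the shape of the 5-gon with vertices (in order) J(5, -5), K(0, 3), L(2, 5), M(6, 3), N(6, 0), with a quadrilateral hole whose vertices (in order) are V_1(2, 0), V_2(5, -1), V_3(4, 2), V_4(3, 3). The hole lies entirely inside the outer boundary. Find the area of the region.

Outer boundary:
Apply the shoelace formula: 2A = Σ (x_i·y_{i+1} − x_{i+1}·y_i), indices taken mod 5.
Σ = (15) + (-6) + (-24) + (-18) + (-30) = -63
Area = |Σ|/2 = 31.5.
Hole:
Σ = (-2) + (14) + (6) + (-6) = 12
Area = |Σ|/2 = 6.
Net area = 31.5 − 6 = 25.5.

25.5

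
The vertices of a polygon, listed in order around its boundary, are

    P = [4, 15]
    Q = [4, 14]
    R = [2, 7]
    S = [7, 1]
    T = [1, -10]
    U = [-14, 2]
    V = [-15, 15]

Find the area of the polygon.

Apply Gauss's area formula: 2A = Σ (x_i·y_{i+1} − x_{i+1}·y_i), indices taken mod 7.
Σ = (-4) + (0) + (-47) + (-71) + (-138) + (-180) + (-285) = -725
Area = |Σ|/2 = 362.5.

362.5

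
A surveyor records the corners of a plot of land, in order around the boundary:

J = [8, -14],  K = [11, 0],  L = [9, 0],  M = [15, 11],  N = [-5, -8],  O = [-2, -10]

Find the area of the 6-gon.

Σ = (154) + (0) + (99) + (-65) + (34) + (108) = 330
Area = |Σ|/2 = 165.

165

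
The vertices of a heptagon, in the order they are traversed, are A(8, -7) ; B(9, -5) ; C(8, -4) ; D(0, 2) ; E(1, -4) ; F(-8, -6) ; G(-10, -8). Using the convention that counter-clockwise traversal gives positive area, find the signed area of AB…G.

70.5

Apply the shoelace (surveyor's) formula: 2A = Σ (x_i·y_{i+1} − x_{i+1}·y_i), indices taken mod 7.
Σ = (23) + (4) + (16) + (-2) + (-38) + (4) + (134) = 141
Signed area = Σ/2 = 70.5 (positive ⇒ counter-clockwise traversal).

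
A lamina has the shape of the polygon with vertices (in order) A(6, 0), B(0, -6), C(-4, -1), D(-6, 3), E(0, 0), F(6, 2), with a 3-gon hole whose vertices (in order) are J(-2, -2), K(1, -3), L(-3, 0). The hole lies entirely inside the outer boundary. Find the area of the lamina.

42.5

Outer boundary:
A→B: (6)(-6) − (0)(0) = -36
B→C: (0)(-1) − (-4)(-6) = -24
C→D: (-4)(3) − (-6)(-1) = -18
D→E: (-6)(0) − (0)(3) = 0
E→F: (0)(2) − (6)(0) = 0
F→A: (6)(0) − (6)(2) = -12
Σ = -90
Area = |Σ|/2 = 45.
Hole:
Apply the surveyor's formula: 2A = Σ (x_i·y_{i+1} − x_{i+1}·y_i), indices taken mod 3.
Cross-terms: 8, -9, 6  ⇒  Σ = 5
Area = |Σ|/2 = 2.5.
Net area = 45 − 2.5 = 42.5.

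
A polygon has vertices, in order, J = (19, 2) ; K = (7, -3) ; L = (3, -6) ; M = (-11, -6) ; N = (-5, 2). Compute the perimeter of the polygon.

66

|JK| = √((-12)² + (-5)²) = √169 = 13
|KL| = √((-4)² + (-3)²) = √25 = 5
|LM| = √((-14)² + (0)²) = √196 = 14
|MN| = √((6)² + (8)²) = √100 = 10
|NJ| = √((24)² + (0)²) = √576 = 24
Perimeter = 13 + 5 + 14 + 10 + 24 = 66.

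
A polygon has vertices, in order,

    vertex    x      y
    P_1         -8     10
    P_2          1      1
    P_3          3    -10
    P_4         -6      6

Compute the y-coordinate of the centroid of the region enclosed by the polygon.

7/17

Apply the shoelace formula. First the cross-terms c_i = x_i·y_{i+1} − x_{i+1}·y_i:
  -18, -13, -42, -12  ⇒  2A = -85, A = -42.5.
Then Σ (y_i + y_{i+1})·c_i = -105, so ȳ = -105 / (6·(-42.5)) = 7/17.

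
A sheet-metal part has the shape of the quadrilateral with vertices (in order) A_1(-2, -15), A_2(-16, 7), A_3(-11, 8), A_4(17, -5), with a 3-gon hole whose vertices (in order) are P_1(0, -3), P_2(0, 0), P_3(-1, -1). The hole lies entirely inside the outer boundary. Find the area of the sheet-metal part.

324

Outer boundary:
Apply the surveyor's formula: 2A = Σ (x_i·y_{i+1} − x_{i+1}·y_i), indices taken mod 4.
Cross-terms: -254, -51, -81, -265  ⇒  Σ = -651
Area = |Σ|/2 = 325.5.
Hole:
Cross-terms: 0, 0, 3  ⇒  Σ = 3
Area = |Σ|/2 = 1.5.
Net area = 325.5 − 1.5 = 324.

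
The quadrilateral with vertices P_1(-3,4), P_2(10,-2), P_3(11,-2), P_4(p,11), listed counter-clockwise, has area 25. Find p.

Write out the shoelace sum; only the two edges meeting at P_4 involve p:
2·Area = [(11·11 − p·(-2)) + (p·4 − (-3)·11)] + -32
       = 6·p + 122 = 50
⇒ p = -12.

-12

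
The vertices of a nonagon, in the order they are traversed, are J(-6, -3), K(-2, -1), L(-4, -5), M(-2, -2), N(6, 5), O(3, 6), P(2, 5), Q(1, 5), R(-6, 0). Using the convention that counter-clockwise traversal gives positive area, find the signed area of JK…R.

Σ = (0) + (6) + (-2) + (2) + (21) + (3) + (5) + (30) + (18) = 83
Signed area = Σ/2 = 41.5 (positive ⇒ counter-clockwise traversal).

41.5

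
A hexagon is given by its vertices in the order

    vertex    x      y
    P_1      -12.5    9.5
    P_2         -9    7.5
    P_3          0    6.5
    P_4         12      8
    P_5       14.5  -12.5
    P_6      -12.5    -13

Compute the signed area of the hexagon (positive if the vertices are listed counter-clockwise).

Apply the shoelace (surveyor's) formula: 2A = Σ (x_i·y_{i+1} − x_{i+1}·y_i), indices taken mod 6.
Σ = (-8.25) + (-58.5) + (-78) + (-266) + (-344.75) + (-281.25) = -1036.75
Signed area = Σ/2 = -518.375 (negative ⇒ clockwise traversal).

-518.375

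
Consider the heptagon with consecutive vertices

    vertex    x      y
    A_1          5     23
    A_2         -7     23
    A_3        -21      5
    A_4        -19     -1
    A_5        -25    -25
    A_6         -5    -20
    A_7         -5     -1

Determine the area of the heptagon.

Apply Gauss's area formula: 2A = Σ (x_i·y_{i+1} − x_{i+1}·y_i), indices taken mod 7.
A_1→A_2: (5)(23) − (-7)(23) = 276
A_2→A_3: (-7)(5) − (-21)(23) = 448
A_3→A_4: (-21)(-1) − (-19)(5) = 116
A_4→A_5: (-19)(-25) − (-25)(-1) = 450
A_5→A_6: (-25)(-20) − (-5)(-25) = 375
A_6→A_7: (-5)(-1) − (-5)(-20) = -95
A_7→A_1: (-5)(23) − (5)(-1) = -110
Σ = 1460
Area = |Σ|/2 = 730.

730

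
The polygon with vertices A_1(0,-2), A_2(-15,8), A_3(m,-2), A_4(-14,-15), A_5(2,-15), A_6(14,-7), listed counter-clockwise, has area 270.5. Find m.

-7

The doubled signed area Σ (x_i y_{i+1} − x_{i+1} y_i) is linear in m.
With m=0 it equals 380; the coefficient of m is -23 (from the two edges through A_3).
So -23·m + 380 = 2·270.5 = 541 ⇒ m = -7.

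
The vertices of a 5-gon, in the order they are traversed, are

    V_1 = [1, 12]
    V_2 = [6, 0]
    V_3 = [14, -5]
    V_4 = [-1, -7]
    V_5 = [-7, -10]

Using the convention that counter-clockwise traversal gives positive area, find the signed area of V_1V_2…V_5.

-159

Apply the shoelace formula: 2A = Σ (x_i·y_{i+1} − x_{i+1}·y_i), indices taken mod 5.
V_1→V_2: (1)(0) − (6)(12) = -72
V_2→V_3: (6)(-5) − (14)(0) = -30
V_3→V_4: (14)(-7) − (-1)(-5) = -103
V_4→V_5: (-1)(-10) − (-7)(-7) = -39
V_5→V_1: (-7)(12) − (1)(-10) = -74
Σ = -318
Signed area = Σ/2 = -159 (negative ⇒ clockwise traversal).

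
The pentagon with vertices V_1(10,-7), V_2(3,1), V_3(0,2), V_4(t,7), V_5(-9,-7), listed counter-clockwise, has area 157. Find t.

-9

Write out the shoelace sum; only the two edges meeting at V_4 involve t:
2·Area = [(0·7 − t·2) + (t·(-7) − (-9)·7)] + 170
       = -9·t + 233 = 314
⇒ t = -9.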